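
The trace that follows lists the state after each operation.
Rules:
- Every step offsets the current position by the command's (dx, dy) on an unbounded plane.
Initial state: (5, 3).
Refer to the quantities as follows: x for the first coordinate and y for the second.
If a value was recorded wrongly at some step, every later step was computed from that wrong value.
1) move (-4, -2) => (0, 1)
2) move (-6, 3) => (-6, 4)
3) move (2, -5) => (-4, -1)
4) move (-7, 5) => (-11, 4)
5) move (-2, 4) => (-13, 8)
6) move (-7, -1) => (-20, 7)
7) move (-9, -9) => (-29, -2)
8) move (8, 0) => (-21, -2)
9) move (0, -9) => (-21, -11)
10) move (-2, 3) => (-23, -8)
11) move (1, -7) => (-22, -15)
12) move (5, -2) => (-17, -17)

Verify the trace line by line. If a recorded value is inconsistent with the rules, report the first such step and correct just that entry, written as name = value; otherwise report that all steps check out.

Recomputing the run from the initial state:
step 1: x = 1, y = 1
step 2: x = -5, y = 4
step 3: x = -3, y = -1
step 4: x = -10, y = 4
step 5: x = -12, y = 8
step 6: x = -19, y = 7
step 7: x = -28, y = -2
step 8: x = -20, y = -2
step 9: x = -20, y = -11
step 10: x = -22, y = -8
step 11: x = -21, y = -15
step 12: x = -16, y = -17
The first disagreement with the trace is at step 1, where the value should be x = 1.

step 1, x = 1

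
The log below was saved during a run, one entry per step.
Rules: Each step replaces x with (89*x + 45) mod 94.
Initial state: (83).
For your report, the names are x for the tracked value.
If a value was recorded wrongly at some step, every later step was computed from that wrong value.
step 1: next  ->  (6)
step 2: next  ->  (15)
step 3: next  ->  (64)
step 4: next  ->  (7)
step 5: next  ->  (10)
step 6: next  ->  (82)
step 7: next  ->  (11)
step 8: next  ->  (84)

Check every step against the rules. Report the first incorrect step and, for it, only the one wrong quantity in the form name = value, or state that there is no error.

step 6, x = 89

step 1: x = (89*83 + 45) mod 94 = 6 -> agrees with the log
step 2: x = (89*6 + 45) mod 94 = 15 -> confirmed correct
step 3: x = (89*15 + 45) mod 94 = 64 -> confirmed correct
step 4: x = (89*64 + 45) mod 94 = 7 -> no discrepancy
step 5: x = (89*7 + 45) mod 94 = 10 -> verified
step 6: x = (89*10 + 45) mod 94 = 89 -> this is not what the log shows
The earliest wrong entry is at step 6: it should read x = 89.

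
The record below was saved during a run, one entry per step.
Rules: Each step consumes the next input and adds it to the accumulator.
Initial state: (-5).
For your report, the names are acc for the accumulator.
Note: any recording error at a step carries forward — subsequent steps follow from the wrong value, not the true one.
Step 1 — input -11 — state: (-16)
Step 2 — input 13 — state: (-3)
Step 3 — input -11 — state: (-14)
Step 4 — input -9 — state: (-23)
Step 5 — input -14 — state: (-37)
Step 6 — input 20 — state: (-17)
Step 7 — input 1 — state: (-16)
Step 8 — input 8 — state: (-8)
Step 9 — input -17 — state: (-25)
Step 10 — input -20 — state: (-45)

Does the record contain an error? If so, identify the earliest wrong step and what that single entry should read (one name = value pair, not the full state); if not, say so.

no error

step 1: acc = -5 + -11 = -16 -> verified
step 2: acc = -16 + 13 = -3 -> verified
step 3: acc = -3 + -11 = -14 -> same as recorded
step 4: acc = -14 + -9 = -23 -> matches
step 5: acc = -23 + -14 = -37 -> exactly as logged
step 6: acc = -37 + 20 = -17 -> consistent with the record
step 7: acc = -17 + 1 = -16 -> matches
step 8: acc = -16 + 8 = -8 -> verified
step 9: acc = -8 + -17 = -25 -> no discrepancy
step 10: acc = -25 + -20 = -45 -> agrees with the record
All entries verified; no error found.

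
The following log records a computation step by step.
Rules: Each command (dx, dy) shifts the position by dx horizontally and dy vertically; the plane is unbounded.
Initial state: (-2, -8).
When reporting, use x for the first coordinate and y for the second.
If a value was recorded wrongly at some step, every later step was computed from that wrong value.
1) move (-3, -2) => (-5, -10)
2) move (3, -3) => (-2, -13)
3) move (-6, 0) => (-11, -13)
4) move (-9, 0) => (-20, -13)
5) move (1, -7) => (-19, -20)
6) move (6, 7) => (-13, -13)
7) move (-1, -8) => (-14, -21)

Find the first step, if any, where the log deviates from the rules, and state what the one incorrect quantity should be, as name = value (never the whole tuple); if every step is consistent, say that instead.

Recomputing the run from the initial state:
step 1: x = -5, y = -10
step 2: x = -2, y = -13
step 3: x = -8, y = -13
step 4: x = -17, y = -13
step 5: x = -16, y = -20
step 6: x = -10, y = -13
step 7: x = -11, y = -21
The first disagreement with the log is at step 3, where the value should be x = -8.

step 3, x = -8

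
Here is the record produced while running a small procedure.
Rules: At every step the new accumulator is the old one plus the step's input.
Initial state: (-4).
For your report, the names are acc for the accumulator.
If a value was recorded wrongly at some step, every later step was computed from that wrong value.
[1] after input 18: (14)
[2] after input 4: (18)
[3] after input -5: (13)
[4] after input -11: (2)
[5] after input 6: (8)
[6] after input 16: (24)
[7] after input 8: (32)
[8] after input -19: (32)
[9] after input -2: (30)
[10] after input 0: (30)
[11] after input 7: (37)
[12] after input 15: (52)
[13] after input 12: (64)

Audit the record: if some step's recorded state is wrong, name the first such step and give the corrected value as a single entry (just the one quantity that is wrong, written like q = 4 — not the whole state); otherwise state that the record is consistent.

step 8, acc = 13

Step 1: acc = -4 + 18 = 14 — no discrepancy.
Step 2: acc = 14 + 4 = 18 — checks out.
Step 3: acc = 18 + -5 = 13 — consistent with the record.
Step 4: acc = 13 + -11 = 2 — same as recorded.
Step 5: acc = 2 + 6 = 8 — checks out.
Step 6: acc = 8 + 16 = 24 — same as recorded.
Step 7: acc = 24 + 8 = 32 — checks out.
Step 8: acc = 32 + -19 = 13 — the recorded entry deviates here.
So the first discrepancy is step 8, where the right value is acc = 13.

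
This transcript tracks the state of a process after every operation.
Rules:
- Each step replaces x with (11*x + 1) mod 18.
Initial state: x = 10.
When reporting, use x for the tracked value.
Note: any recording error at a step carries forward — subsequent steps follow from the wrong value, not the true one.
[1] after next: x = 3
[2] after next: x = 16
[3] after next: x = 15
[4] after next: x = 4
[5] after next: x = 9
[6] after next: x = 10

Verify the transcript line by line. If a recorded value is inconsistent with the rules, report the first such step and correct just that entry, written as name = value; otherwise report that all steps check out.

no error

1. x = (11*10 + 1) mod 18 = 3 (exactly as logged)
2. x = (11*3 + 1) mod 18 = 16 (verified)
3. x = (11*16 + 1) mod 18 = 15 (verified)
4. x = (11*15 + 1) mod 18 = 4 (confirmed correct)
5. x = (11*4 + 1) mod 18 = 9 (matches)
6. x = (11*9 + 1) mod 18 = 10 (checks out)
Nothing is out of place; the run is error-free.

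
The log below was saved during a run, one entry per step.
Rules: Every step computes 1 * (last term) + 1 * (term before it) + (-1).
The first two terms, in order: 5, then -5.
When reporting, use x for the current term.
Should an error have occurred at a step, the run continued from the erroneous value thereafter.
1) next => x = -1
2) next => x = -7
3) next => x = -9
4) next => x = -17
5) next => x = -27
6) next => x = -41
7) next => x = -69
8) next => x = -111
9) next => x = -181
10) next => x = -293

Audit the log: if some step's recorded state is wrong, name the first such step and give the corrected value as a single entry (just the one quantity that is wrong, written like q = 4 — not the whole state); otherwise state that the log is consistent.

step 6, x = -45

step 1: x = 1*(-5) + (1)*(5) + (-1) = -1 -> agrees with the log
step 2: x = 1*(-1) + (1)*(-5) + (-1) = -7 -> same as recorded
step 3: x = 1*(-7) + (1)*(-1) + (-1) = -9 -> consistent with the log
step 4: x = 1*(-9) + (1)*(-7) + (-1) = -17 -> confirmed correct
step 5: x = 1*(-17) + (1)*(-9) + (-1) = -27 -> no discrepancy
step 6: x = 1*(-27) + (1)*(-17) + (-1) = -45 -> the log has a different value
Step 6 is the first one off; corrected, x = -45.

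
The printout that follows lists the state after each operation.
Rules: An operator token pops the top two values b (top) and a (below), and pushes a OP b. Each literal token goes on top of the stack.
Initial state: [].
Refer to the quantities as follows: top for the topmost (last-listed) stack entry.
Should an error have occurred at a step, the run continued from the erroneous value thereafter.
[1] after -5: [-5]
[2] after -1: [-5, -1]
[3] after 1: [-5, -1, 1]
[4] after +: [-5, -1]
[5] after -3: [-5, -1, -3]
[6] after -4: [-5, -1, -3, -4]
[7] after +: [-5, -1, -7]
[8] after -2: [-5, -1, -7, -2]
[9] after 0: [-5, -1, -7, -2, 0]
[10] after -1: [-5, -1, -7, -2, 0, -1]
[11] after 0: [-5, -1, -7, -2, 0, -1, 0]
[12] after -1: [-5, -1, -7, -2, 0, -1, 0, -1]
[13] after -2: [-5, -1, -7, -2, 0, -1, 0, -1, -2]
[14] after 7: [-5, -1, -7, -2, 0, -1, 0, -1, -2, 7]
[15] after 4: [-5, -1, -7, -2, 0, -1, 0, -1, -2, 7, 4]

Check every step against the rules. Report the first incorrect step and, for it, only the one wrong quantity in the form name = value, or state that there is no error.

Step 1: push -5: top = -5 — checks out.
Step 2: push -1: top = -1 — no discrepancy.
Step 3: push 1: top = 1 — agrees with the printout.
Step 4: -1 + 1 = 0 — this is not what the printout shows.
That makes step 4 the first incorrect line — top = 0 is what it should show.

step 4, top = 0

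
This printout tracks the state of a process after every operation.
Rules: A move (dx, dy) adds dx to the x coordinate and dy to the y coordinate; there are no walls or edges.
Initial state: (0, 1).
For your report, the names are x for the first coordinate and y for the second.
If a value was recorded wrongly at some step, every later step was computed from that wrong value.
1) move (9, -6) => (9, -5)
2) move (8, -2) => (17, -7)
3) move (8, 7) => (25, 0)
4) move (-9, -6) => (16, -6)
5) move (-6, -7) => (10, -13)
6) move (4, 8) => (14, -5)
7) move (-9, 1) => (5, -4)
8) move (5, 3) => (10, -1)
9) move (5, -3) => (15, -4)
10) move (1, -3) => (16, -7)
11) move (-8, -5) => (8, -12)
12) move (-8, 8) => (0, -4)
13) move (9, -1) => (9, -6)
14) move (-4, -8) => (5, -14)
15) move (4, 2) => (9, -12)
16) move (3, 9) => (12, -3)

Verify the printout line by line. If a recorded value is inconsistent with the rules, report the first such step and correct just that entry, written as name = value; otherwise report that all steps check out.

step 13, y = -5

step 1: x = 0 + (9) = 9, y = 1 + (-6) = -5 -> in agreement
step 2: x = 9 + (8) = 17, y = -5 + (-2) = -7 -> checks out
step 3: x = 17 + (8) = 25, y = -7 + (7) = 0 -> exactly as logged
step 4: x = 25 + (-9) = 16, y = 0 + (-6) = -6 -> consistent with the printout
step 5: x = 16 + (-6) = 10, y = -6 + (-7) = -13 -> confirmed correct
step 6: x = 10 + (4) = 14, y = -13 + (8) = -5 -> confirmed correct
step 7: x = 14 + (-9) = 5, y = -5 + (1) = -4 -> in agreement
step 8: x = 5 + (5) = 10, y = -4 + (3) = -1 -> in agreement
step 9: x = 10 + (5) = 15, y = -1 + (-3) = -4 -> agrees with the printout
step 10: x = 15 + (1) = 16, y = -4 + (-3) = -7 -> verified
step 11: x = 16 + (-8) = 8, y = -7 + (-5) = -12 -> exactly as logged
step 12: x = 8 + (-8) = 0, y = -12 + (8) = -4 -> matches
step 13: x = 0 + (9) = 9, y = -4 + (-1) = -5 -> the printout has a different value
So the first discrepancy is step 13, where the right value is y = -5.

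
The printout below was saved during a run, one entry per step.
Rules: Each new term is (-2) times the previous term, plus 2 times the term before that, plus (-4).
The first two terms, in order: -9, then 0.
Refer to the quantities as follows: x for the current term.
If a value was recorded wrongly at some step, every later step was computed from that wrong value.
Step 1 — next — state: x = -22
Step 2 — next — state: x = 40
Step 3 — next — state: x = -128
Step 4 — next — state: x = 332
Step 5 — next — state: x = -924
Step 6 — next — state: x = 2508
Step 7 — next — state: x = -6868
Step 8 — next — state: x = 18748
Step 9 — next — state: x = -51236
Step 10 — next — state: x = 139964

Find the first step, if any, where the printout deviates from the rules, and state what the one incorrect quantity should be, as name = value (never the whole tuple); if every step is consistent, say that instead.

no error

Step 1: x = -2*(0) + (2)*(-9) + (-4) = -22 — in agreement.
Step 2: x = -2*(-22) + (2)*(0) + (-4) = 40 — checks out.
Step 3: x = -2*(40) + (2)*(-22) + (-4) = -128 — same as recorded.
Step 4: x = -2*(-128) + (2)*(40) + (-4) = 332 — agrees with the printout.
Step 5: x = -2*(332) + (2)*(-128) + (-4) = -924 — checks out.
Step 6: x = -2*(-924) + (2)*(332) + (-4) = 2508 — exactly as logged.
Step 7: x = -2*(2508) + (2)*(-924) + (-4) = -6868 — confirmed correct.
Step 8: x = -2*(-6868) + (2)*(2508) + (-4) = 18748 — exactly as logged.
Step 9: x = -2*(18748) + (2)*(-6868) + (-4) = -51236 — matches.
Step 10: x = -2*(-51236) + (2)*(18748) + (-4) = 139964 — agrees with the printout.
Nothing is out of place; the run is error-free.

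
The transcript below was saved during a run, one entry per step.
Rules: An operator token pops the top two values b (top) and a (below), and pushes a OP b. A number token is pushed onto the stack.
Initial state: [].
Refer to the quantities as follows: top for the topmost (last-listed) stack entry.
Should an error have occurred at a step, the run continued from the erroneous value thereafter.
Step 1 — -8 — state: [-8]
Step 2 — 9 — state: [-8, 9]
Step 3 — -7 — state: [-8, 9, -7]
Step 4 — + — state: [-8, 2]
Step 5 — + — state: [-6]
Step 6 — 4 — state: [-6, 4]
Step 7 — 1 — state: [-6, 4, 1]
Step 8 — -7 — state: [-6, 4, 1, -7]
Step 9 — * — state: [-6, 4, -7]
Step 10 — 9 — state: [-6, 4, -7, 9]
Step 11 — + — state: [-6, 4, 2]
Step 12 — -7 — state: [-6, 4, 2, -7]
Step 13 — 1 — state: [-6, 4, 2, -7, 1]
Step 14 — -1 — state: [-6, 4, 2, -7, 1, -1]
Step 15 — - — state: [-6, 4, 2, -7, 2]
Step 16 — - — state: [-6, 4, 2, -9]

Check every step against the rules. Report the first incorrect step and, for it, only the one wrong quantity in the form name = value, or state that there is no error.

Recomputing the run from the initial state:
step 1: [-8]
step 2: [-8, 9]
step 3: [-8, 9, -7]
step 4: [-8, 2]
step 5: [-6]
step 6: [-6, 4]
step 7: [-6, 4, 1]
step 8: [-6, 4, 1, -7]
step 9: [-6, 4, -7]
step 10: [-6, 4, -7, 9]
step 11: [-6, 4, 2]
step 12: [-6, 4, 2, -7]
step 13: [-6, 4, 2, -7, 1]
step 14: [-6, 4, 2, -7, 1, -1]
step 15: [-6, 4, 2, -7, 2]
step 16: [-6, 4, 2, -9]
This matches the transcript at every step.

no error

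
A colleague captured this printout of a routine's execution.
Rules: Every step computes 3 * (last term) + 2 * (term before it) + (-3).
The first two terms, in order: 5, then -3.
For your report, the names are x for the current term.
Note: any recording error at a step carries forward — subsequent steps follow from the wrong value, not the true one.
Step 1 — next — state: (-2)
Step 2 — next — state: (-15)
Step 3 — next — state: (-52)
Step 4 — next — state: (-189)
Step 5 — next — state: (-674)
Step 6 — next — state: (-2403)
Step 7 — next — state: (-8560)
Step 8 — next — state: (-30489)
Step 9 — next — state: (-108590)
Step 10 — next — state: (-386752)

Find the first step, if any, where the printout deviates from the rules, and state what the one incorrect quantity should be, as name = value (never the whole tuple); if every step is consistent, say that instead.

Recomputing the run from the initial state:
step 1: x = -2
step 2: x = -15
step 3: x = -52
step 4: x = -189
step 5: x = -674
step 6: x = -2403
step 7: x = -8560
step 8: x = -30489
step 9: x = -108590
step 10: x = -386751
The first disagreement with the printout is at step 10, where the value should be x = -386751.

step 10, x = -386751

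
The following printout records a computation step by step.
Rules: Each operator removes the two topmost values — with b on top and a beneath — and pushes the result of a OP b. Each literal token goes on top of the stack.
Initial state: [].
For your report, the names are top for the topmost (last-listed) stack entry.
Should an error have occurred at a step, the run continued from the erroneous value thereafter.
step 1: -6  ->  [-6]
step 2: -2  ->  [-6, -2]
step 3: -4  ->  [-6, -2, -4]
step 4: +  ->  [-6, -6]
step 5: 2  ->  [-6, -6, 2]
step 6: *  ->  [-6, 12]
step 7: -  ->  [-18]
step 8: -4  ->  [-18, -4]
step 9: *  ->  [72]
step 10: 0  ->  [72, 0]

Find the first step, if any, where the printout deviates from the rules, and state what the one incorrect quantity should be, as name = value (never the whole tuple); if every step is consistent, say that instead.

step 6, top = -12

step 1: push -6: top = -6 -> matches
step 2: push -2: top = -2 -> checks out
step 3: push -4: top = -4 -> confirmed correct
step 4: -2 + -4 = -6 -> in agreement
step 5: push 2: top = 2 -> agrees with the printout
step 6: -6 * 2 = -12 -> first mismatch against the printout
The earliest wrong entry is at step 6: it should read top = -12.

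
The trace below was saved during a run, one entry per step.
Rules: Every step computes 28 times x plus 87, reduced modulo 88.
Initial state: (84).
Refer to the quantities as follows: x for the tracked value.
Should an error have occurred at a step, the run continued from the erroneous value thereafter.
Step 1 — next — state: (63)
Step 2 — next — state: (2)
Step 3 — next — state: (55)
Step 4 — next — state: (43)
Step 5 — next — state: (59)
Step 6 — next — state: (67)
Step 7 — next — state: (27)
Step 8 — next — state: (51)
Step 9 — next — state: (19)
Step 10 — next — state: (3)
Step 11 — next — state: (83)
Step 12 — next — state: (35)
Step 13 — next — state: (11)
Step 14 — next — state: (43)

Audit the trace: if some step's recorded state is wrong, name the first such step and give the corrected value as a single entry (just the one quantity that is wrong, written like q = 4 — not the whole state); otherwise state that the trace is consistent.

Recomputing the run from the initial state:
step 1: x = 63
step 2: x = 3
step 3: x = 83
step 4: x = 35
step 5: x = 11
step 6: x = 43
step 7: x = 59
step 8: x = 67
step 9: x = 27
step 10: x = 51
step 11: x = 19
step 12: x = 3
step 13: x = 83
step 14: x = 35
The first disagreement with the trace is at step 2, where the value should be x = 3.

step 2, x = 3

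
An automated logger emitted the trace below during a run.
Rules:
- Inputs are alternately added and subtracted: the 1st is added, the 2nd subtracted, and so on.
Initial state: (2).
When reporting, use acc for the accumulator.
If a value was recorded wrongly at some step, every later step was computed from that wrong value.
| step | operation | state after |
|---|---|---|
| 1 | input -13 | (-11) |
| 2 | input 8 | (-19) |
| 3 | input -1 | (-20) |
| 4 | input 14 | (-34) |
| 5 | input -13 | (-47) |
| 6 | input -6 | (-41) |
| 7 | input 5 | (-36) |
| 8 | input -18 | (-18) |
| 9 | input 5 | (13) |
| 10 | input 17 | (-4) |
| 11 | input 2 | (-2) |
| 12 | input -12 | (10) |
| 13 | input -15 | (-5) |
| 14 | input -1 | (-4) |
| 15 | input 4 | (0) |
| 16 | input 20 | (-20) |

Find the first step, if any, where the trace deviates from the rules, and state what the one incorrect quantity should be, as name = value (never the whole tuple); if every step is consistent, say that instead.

Step 1: acc = 2 + -13 = -11 — consistent with the trace.
Step 2: acc = -11 - 8 = -19 — no discrepancy.
Step 3: acc = -19 + -1 = -20 — confirmed correct.
Step 4: acc = -20 - 14 = -34 — confirmed correct.
Step 5: acc = -34 + -13 = -47 — consistent with the trace.
Step 6: acc = -47 - -6 = -41 — exactly as logged.
Step 7: acc = -41 + 5 = -36 — checks out.
Step 8: acc = -36 - -18 = -18 — checks out.
Step 9: acc = -18 + 5 = -13 — the trace has a different value.
First deviation found at step 9; the corrected entry is acc = -13.

step 9, acc = -13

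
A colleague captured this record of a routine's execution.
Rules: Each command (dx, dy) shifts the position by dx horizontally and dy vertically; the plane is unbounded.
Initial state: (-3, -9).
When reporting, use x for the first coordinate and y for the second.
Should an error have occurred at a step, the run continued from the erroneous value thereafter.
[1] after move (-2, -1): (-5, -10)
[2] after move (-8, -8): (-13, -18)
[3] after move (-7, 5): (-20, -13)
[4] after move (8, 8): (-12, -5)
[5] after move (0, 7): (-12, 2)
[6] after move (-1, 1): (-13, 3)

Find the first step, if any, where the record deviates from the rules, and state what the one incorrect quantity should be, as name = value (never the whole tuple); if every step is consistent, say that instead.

no error

1. x = -3 + (-2) = -5, y = -9 + (-1) = -10 (verified)
2. x = -5 + (-8) = -13, y = -10 + (-8) = -18 (same as recorded)
3. x = -13 + (-7) = -20, y = -18 + (5) = -13 (agrees with the record)
4. x = -20 + (8) = -12, y = -13 + (8) = -5 (agrees with the record)
5. x = -12 + (0) = -12, y = -5 + (7) = 2 (same as recorded)
6. x = -12 + (-1) = -13, y = 2 + (1) = 3 (exactly as logged)
All entries verified; no error found.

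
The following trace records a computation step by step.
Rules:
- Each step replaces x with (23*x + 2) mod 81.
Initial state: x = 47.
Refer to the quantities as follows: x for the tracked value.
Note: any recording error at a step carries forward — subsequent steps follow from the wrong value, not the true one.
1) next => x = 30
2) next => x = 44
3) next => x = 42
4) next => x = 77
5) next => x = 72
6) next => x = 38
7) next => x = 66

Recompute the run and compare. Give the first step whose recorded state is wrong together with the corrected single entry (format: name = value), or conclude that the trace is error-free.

no error

Recomputing the run from the initial state:
step 1: x = 30
step 2: x = 44
step 3: x = 42
step 4: x = 77
step 5: x = 72
step 6: x = 38
step 7: x = 66
This matches the trace at every step.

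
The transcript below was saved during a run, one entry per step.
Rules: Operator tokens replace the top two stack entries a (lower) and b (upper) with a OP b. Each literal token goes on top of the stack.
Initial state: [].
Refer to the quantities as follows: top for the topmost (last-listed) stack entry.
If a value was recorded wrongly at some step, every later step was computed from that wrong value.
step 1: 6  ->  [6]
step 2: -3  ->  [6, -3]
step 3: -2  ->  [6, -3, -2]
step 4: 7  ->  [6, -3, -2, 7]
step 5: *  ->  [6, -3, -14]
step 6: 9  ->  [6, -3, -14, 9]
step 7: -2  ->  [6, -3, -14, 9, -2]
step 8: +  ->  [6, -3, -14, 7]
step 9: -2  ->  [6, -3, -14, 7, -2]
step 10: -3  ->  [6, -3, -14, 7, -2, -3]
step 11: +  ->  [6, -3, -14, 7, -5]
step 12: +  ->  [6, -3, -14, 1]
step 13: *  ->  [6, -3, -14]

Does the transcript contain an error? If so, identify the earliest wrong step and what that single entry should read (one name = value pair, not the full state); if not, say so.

Recomputing the run from the initial state:
step 1: [6]
step 2: [6, -3]
step 3: [6, -3, -2]
step 4: [6, -3, -2, 7]
step 5: [6, -3, -14]
step 6: [6, -3, -14, 9]
step 7: [6, -3, -14, 9, -2]
step 8: [6, -3, -14, 7]
step 9: [6, -3, -14, 7, -2]
step 10: [6, -3, -14, 7, -2, -3]
step 11: [6, -3, -14, 7, -5]
step 12: [6, -3, -14, 2]
step 13: [6, -3, -28]
The first disagreement with the transcript is at step 12, where the value should be top = 2.

step 12, top = 2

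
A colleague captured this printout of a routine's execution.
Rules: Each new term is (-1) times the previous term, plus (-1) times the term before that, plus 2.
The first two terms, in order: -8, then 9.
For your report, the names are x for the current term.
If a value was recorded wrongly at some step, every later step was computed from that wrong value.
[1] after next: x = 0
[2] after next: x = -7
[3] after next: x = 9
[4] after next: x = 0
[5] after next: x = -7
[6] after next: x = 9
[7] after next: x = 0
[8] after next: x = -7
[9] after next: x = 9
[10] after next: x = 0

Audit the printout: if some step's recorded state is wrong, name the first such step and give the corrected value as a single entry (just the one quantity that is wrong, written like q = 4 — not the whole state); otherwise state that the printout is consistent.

Recomputing the run from the initial state:
step 1: x = 1
step 2: x = -8
step 3: x = 9
step 4: x = 1
step 5: x = -8
step 6: x = 9
step 7: x = 1
step 8: x = -8
step 9: x = 9
step 10: x = 1
The first disagreement with the printout is at step 1, where the value should be x = 1.

step 1, x = 1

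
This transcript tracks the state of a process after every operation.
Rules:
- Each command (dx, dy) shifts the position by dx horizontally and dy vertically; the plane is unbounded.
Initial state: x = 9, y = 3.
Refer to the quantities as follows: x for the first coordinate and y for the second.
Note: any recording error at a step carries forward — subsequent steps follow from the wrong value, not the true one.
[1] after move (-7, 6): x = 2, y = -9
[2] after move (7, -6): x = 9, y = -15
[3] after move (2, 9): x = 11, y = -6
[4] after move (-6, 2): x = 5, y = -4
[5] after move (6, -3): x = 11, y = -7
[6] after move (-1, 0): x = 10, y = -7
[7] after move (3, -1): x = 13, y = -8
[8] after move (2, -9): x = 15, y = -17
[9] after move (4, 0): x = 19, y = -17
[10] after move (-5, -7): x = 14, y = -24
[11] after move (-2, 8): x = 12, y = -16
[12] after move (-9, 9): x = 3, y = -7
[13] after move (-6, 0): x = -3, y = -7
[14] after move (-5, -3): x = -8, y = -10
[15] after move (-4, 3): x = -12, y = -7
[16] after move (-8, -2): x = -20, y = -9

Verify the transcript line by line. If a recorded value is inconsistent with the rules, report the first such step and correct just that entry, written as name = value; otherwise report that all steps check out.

step 1, y = 9

1. x = 9 + (-7) = 2, y = 3 + (6) = 9 (the entry is off here)
Conclusion: step 1 carries the first error; the entry should be y = 9.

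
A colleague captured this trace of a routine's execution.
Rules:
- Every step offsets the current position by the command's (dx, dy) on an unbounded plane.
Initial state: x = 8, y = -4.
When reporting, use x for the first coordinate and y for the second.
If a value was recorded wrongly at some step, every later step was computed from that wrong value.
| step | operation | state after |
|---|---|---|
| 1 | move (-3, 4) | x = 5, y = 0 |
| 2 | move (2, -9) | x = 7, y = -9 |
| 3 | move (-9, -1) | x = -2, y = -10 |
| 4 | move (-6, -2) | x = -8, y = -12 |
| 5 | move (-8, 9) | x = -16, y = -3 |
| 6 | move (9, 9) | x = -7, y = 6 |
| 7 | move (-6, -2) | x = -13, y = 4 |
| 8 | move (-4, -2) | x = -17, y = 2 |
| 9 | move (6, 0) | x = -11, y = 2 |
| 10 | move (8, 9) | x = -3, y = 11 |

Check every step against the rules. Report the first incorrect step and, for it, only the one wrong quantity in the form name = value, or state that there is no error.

no error

step 1: x = 8 + (-3) = 5, y = -4 + (4) = 0 -> consistent with the trace
step 2: x = 5 + (2) = 7, y = 0 + (-9) = -9 -> matches
step 3: x = 7 + (-9) = -2, y = -9 + (-1) = -10 -> matches
step 4: x = -2 + (-6) = -8, y = -10 + (-2) = -12 -> consistent with the trace
step 5: x = -8 + (-8) = -16, y = -12 + (9) = -3 -> in agreement
step 6: x = -16 + (9) = -7, y = -3 + (9) = 6 -> exactly as logged
step 7: x = -7 + (-6) = -13, y = 6 + (-2) = 4 -> consistent with the trace
step 8: x = -13 + (-4) = -17, y = 4 + (-2) = 2 -> no discrepancy
step 9: x = -17 + (6) = -11, y = 2 + (0) = 2 -> exactly as logged
step 10: x = -11 + (8) = -3, y = 2 + (9) = 11 -> agrees with the trace
All entries verified; no error found.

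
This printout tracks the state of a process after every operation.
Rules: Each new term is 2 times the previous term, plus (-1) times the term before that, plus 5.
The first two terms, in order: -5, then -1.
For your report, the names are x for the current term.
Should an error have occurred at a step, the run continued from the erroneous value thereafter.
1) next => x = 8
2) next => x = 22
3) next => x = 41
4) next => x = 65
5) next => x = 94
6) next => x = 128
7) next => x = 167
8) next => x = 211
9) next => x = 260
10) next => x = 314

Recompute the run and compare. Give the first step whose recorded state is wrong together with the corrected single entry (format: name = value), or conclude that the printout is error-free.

1. x = 2*(-1) + (-1)*(-5) + (5) = 8 (in agreement)
2. x = 2*(8) + (-1)*(-1) + (5) = 22 (verified)
3. x = 2*(22) + (-1)*(8) + (5) = 41 (confirmed correct)
4. x = 2*(41) + (-1)*(22) + (5) = 65 (consistent with the printout)
5. x = 2*(65) + (-1)*(41) + (5) = 94 (exactly as logged)
6. x = 2*(94) + (-1)*(65) + (5) = 128 (checks out)
7. x = 2*(128) + (-1)*(94) + (5) = 167 (confirmed correct)
8. x = 2*(167) + (-1)*(128) + (5) = 211 (exactly as logged)
9. x = 2*(211) + (-1)*(167) + (5) = 260 (consistent with the printout)
10. x = 2*(260) + (-1)*(211) + (5) = 314 (same as recorded)
All steps check out; nothing to correct.

no error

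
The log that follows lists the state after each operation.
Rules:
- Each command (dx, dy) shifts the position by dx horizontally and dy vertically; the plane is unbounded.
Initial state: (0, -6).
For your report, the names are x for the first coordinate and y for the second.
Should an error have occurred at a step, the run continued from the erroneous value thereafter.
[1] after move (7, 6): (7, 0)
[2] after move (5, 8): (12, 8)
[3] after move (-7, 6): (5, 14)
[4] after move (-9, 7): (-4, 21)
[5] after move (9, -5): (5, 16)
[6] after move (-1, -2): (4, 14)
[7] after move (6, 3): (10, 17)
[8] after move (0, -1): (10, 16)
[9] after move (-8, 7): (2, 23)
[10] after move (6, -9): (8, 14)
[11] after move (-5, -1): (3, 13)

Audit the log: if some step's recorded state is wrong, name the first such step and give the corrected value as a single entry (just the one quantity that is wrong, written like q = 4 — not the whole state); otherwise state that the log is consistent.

Step 1: x = 0 + (7) = 7, y = -6 + (6) = 0 — matches.
Step 2: x = 7 + (5) = 12, y = 0 + (8) = 8 — agrees with the log.
Step 3: x = 12 + (-7) = 5, y = 8 + (6) = 14 — verified.
Step 4: x = 5 + (-9) = -4, y = 14 + (7) = 21 — exactly as logged.
Step 5: x = -4 + (9) = 5, y = 21 + (-5) = 16 — confirmed correct.
Step 6: x = 5 + (-1) = 4, y = 16 + (-2) = 14 — agrees with the log.
Step 7: x = 4 + (6) = 10, y = 14 + (3) = 17 — agrees with the log.
Step 8: x = 10 + (0) = 10, y = 17 + (-1) = 16 — agrees with the log.
Step 9: x = 10 + (-8) = 2, y = 16 + (7) = 23 — agrees with the log.
Step 10: x = 2 + (6) = 8, y = 23 + (-9) = 14 — no discrepancy.
Step 11: x = 8 + (-5) = 3, y = 14 + (-1) = 13 — exactly as logged.
Nothing is out of place; the run is error-free.

no error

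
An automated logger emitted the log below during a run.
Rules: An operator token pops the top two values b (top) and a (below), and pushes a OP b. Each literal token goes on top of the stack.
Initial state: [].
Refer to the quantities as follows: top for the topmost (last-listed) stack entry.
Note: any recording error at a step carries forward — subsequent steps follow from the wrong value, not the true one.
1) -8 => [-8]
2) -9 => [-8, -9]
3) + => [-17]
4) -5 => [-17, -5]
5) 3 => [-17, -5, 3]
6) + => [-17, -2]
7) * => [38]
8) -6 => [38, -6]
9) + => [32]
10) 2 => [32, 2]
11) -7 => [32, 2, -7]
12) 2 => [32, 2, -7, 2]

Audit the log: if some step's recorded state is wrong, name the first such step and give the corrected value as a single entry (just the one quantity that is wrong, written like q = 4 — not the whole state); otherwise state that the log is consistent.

step 7, top = 34

Recomputing the run from the initial state:
step 1: [-8]
step 2: [-8, -9]
step 3: [-17]
step 4: [-17, -5]
step 5: [-17, -5, 3]
step 6: [-17, -2]
step 7: [34]
step 8: [34, -6]
step 9: [28]
step 10: [28, 2]
step 11: [28, 2, -7]
step 12: [28, 2, -7, 2]
The first disagreement with the log is at step 7, where the value should be top = 34.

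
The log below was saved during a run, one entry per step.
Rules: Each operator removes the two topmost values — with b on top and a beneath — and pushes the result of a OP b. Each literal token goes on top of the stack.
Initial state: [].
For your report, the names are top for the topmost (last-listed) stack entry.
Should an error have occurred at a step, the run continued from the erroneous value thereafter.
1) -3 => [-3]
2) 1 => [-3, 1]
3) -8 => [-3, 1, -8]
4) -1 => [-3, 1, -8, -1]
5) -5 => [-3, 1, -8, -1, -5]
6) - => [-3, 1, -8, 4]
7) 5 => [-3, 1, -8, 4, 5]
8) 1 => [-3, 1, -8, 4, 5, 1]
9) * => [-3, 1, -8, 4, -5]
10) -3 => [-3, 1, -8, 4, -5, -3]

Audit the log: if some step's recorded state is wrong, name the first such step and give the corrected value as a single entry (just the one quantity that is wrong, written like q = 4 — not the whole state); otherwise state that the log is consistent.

step 9, top = 5

Recomputing the run from the initial state:
step 1: [-3]
step 2: [-3, 1]
step 3: [-3, 1, -8]
step 4: [-3, 1, -8, -1]
step 5: [-3, 1, -8, -1, -5]
step 6: [-3, 1, -8, 4]
step 7: [-3, 1, -8, 4, 5]
step 8: [-3, 1, -8, 4, 5, 1]
step 9: [-3, 1, -8, 4, 5]
step 10: [-3, 1, -8, 4, 5, -3]
The first disagreement with the log is at step 9, where the value should be top = 5.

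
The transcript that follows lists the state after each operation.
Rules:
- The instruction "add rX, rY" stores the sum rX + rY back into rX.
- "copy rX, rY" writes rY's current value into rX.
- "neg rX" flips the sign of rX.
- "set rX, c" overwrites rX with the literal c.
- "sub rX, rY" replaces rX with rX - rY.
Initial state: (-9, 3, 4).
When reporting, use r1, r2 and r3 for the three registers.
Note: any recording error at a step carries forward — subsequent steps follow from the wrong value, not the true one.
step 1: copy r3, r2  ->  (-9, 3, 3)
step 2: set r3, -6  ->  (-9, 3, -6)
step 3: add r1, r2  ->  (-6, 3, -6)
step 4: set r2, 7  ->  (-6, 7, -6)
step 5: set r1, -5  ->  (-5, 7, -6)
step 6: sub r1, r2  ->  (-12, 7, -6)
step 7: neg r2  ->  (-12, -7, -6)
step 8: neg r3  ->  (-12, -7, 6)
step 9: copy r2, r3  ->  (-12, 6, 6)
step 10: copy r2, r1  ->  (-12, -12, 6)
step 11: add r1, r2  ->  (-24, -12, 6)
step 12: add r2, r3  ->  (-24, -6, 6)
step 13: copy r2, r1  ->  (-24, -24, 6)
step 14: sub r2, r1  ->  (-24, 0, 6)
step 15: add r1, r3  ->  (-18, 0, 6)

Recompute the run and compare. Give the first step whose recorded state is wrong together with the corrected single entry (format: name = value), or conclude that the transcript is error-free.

1. r3 = 3 (no discrepancy)
2. r3 = -6 (same as recorded)
3. r1 = -9 + 3 = -6 (consistent with the transcript)
4. r2 = 7 (exactly as logged)
5. r1 = -5 (consistent with the transcript)
6. r1 = -5 - 7 = -12 (no discrepancy)
7. r2 = -(7) = -7 (checks out)
8. r3 = -(-6) = 6 (same as recorded)
9. r2 = 6 (agrees with the transcript)
10. r2 = -12 (exactly as logged)
11. r1 = -12 + -12 = -24 (matches)
12. r2 = -12 + 6 = -6 (matches)
13. r2 = -24 (no discrepancy)
14. r2 = -24 - -24 = 0 (confirmed correct)
15. r1 = -24 + 6 = -18 (exactly as logged)
No step deviates from the rules.

no error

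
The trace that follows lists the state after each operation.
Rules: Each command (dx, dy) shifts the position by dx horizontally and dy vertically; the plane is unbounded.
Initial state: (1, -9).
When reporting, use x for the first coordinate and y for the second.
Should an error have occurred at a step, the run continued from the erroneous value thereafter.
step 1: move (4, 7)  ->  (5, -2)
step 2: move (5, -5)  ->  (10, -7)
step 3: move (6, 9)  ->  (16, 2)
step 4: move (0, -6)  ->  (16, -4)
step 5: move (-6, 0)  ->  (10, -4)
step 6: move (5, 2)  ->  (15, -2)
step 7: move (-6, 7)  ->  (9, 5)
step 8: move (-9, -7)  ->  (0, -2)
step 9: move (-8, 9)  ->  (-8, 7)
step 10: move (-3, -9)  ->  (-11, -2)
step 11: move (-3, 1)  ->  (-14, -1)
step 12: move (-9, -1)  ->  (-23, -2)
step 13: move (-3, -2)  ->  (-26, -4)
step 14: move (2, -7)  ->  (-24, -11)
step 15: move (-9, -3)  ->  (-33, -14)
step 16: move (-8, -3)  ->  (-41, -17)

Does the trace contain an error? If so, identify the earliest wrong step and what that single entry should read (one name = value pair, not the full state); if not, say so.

no error

1. x = 1 + (4) = 5, y = -9 + (7) = -2 (agrees with the trace)
2. x = 5 + (5) = 10, y = -2 + (-5) = -7 (agrees with the trace)
3. x = 10 + (6) = 16, y = -7 + (9) = 2 (same as recorded)
4. x = 16 + (0) = 16, y = 2 + (-6) = -4 (checks out)
5. x = 16 + (-6) = 10, y = -4 + (0) = -4 (no discrepancy)
6. x = 10 + (5) = 15, y = -4 + (2) = -2 (confirmed correct)
7. x = 15 + (-6) = 9, y = -2 + (7) = 5 (exactly as logged)
8. x = 9 + (-9) = 0, y = 5 + (-7) = -2 (exactly as logged)
9. x = 0 + (-8) = -8, y = -2 + (9) = 7 (confirmed correct)
10. x = -8 + (-3) = -11, y = 7 + (-9) = -2 (in agreement)
11. x = -11 + (-3) = -14, y = -2 + (1) = -1 (checks out)
12. x = -14 + (-9) = -23, y = -1 + (-1) = -2 (consistent with the trace)
13. x = -23 + (-3) = -26, y = -2 + (-2) = -4 (no discrepancy)
14. x = -26 + (2) = -24, y = -4 + (-7) = -11 (confirmed correct)
15. x = -24 + (-9) = -33, y = -11 + (-3) = -14 (confirmed correct)
16. x = -33 + (-8) = -41, y = -14 + (-3) = -17 (exactly as logged)
Each recorded entry agrees with the recomputation.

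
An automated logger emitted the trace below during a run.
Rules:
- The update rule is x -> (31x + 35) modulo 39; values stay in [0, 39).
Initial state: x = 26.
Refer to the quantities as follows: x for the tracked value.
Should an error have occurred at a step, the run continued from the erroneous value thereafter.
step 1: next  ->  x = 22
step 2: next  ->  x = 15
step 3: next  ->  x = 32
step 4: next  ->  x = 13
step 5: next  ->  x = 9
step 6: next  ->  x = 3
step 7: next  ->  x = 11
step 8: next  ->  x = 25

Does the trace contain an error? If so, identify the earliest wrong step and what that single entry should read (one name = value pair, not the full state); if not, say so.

step 6, x = 2

1. x = (31*26 + 35) mod 39 = 22 (verified)
2. x = (31*22 + 35) mod 39 = 15 (confirmed correct)
3. x = (31*15 + 35) mod 39 = 32 (consistent with the trace)
4. x = (31*32 + 35) mod 39 = 13 (verified)
5. x = (31*13 + 35) mod 39 = 9 (consistent with the trace)
6. x = (31*9 + 35) mod 39 = 2 (not what was recorded)
The audit stops at step 6: the recorded entry is wrong and should be x = 2.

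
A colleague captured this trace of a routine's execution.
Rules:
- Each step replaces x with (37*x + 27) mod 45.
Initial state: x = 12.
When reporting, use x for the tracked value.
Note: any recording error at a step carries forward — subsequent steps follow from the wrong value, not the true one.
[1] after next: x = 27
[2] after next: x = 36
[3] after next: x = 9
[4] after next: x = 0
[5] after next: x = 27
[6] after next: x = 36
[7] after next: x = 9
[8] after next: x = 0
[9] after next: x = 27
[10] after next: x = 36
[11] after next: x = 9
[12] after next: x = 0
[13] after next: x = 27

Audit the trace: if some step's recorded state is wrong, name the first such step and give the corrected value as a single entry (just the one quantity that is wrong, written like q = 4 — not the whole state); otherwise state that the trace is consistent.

step 1, x = 21

Recomputing the run from the initial state:
step 1: x = 21
step 2: x = 39
step 3: x = 30
step 4: x = 12
step 5: x = 21
step 6: x = 39
step 7: x = 30
step 8: x = 12
step 9: x = 21
step 10: x = 39
step 11: x = 30
step 12: x = 12
step 13: x = 21
The first disagreement with the trace is at step 1, where the value should be x = 21.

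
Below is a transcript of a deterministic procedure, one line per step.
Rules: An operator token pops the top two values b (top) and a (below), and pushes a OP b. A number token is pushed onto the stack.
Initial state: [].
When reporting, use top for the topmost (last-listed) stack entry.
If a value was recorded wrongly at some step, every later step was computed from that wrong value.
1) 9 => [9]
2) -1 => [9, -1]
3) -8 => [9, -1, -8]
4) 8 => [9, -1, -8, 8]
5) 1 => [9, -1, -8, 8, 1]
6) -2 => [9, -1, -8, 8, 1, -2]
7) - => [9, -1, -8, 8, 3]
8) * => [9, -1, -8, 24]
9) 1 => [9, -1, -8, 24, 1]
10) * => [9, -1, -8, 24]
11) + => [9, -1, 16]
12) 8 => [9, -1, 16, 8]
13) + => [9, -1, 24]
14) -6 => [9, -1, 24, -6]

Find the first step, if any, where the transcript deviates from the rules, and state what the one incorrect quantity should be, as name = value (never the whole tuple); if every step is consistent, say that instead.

step 1: push 9: top = 9 -> no discrepancy
step 2: push -1: top = -1 -> checks out
step 3: push -8: top = -8 -> same as recorded
step 4: push 8: top = 8 -> same as recorded
step 5: push 1: top = 1 -> agrees with the transcript
step 6: push -2: top = -2 -> consistent with the transcript
step 7: 1 - -2 = 3 -> no discrepancy
step 8: 8 * 3 = 24 -> exactly as logged
step 9: push 1: top = 1 -> same as recorded
step 10: 24 * 1 = 24 -> in agreement
step 11: -8 + 24 = 16 -> no discrepancy
step 12: push 8: top = 8 -> no discrepancy
step 13: 16 + 8 = 24 -> matches
step 14: push -6: top = -6 -> agrees with the transcript
All steps check out; nothing to correct.

no error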